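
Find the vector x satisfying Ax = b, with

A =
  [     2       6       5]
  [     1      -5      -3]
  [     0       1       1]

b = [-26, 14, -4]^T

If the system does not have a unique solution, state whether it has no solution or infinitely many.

x_1 = -2, x_2 = -2, x_3 = -2

Row-reduce the augmented matrix:
R1 ← R1 / (2).
R2 ← R2 − 1·R1.
R2 ← R2 / (-8).
R1 ← R1 − 3·R2.
R3 ← R3 − 1·R2.
R3 ← R3 / (5/16).
R1 ← R1 − 7/16·R3.
R2 ← R2 − 11/16·R3.
Reading off the reduced rows gives x_1 = -2, x_2 = -2, x_3 = -2.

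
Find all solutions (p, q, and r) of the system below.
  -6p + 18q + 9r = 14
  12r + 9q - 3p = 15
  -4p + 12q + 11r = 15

Row-reduce:
R1 ← R1 / (-6).
R2 ← R2 + 3·R1.
R3 ← R3 + 4·R1.
R2 ← R2 / (15/2).
R1 ← R1 + 3/2·R2.
R3 ← R3 − 5·R2.
Row 3 reduces to 0 = 1/3, a contradiction. The system is inconsistent.

no solution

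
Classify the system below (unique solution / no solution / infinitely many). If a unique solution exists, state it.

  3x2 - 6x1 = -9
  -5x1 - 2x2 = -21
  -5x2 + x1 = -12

x1 = 3, x2 = 3

Row-reduce the augmented matrix:
R1 ← R1 / (-6).
R2 ← R2 + 5·R1.
R3 ← R3 − 1·R1.
R2 ← R2 / (-9/2).
R1 ← R1 + 1/2·R2.
R3 ← R3 + 9/2·R2.
R3 reduces to 0 = 0, so the extra equation is consistent.
Reading off the reduced rows gives x1 = 3, x2 = 3.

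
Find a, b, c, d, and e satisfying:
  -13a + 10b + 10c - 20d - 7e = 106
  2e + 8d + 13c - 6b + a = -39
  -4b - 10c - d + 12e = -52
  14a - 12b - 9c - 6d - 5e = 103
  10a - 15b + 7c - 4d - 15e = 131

a = 4, b = 0, c = 1, d = -6, e = -4

Row-reduce the augmented matrix:
R1 ← R1 / (-13).
R2 ← R2 − 1·R1.
R4 ← R4 − 14·R1.
R5 ← R5 − 10·R1.
R2 ← R2 / (-68/13).
R1 ← R1 + 10/13·R2.
R3 ← R3 + 4·R2.
R4 ← R4 + 16/13·R2.
R5 ← R5 + 95/13·R2.
R3 ← R3 / (-349/17).
R1 ← R1 + 95/34·R3.
R2 ← R2 + 179/68·R3.
R4 ← R4 + 25/17·R3.
R5 ← R5 + 309/68·R3.
R4 ← R4 / (-9993/349).
R1 ← R1 − 975/698·R4.
R2 ← R2 + 661/1396·R4.
R3 ← R3 − 101/349·R4.
R5 ← R5 + 37827/1396·R4.
R5 ← R5 / (-79321/6662).
R1 ← R1 + 6076/3331·R5.
R2 ← R2 + 28957/19986·R5.
R3 ← R3 + 6677/9993·R5.
R4 ← R4 − 4768/9993·R5.
Reading off the reduced rows gives a = 4, b = 0, c = 1, d = -6, e = -4.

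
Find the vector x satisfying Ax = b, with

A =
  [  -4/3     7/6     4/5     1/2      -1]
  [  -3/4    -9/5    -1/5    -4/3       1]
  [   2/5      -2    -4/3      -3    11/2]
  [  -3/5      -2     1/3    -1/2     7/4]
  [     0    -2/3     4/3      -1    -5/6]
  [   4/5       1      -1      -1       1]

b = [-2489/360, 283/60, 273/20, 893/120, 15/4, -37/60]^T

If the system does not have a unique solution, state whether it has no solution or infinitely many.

x_1 = 8/3, x_2 = -11/4, x_3 = 2, x_4 = -1/2, x_5 = 3/2

Row-reduce the augmented matrix:
R1 ← R1 / (-4/3).
R2 ← R2 + 3/4·R1.
R3 ← R3 − 2/5·R1.
R4 ← R4 + 3/5·R1.
R6 ← R6 − 4/5·R1.
R2 ← R2 / (-393/160).
R1 ← R1 + 7/8·R2.
R3 ← R3 + 33/20·R2.
R4 ← R4 + 101/40·R2.
R5 ← R5 + 2/3·R2.
R6 ← R6 − 17/10·R2.
R3 ← R3 / (-6452/9825).
R1 ← R1 + 724/1965·R3.
R2 ← R2 − 104/393·R3.
R4 ← R4 − 2101/3275·R3.
R5 ← R5 − 1780/1179·R3.
R6 ← R6 + 9529/9825·R3.
R4 ← R4 / (-45865/58068).
R1 ← R1 − 17285/14517·R4.
R2 ← R2 + 785/14517·R4.
R3 ← R3 − 17345/6452·R4.
R5 ← R5 + 201226/43551·R4.
R6 ← R6 − 45865/58068·R4.
R5 ← R5 / (-173436/9173).
R1 ← R1 − 44690/9173·R5.
R2 ← R2 − 13175/18346·R5.
R3 ← R3 − 87150/9173·R5.
R4 ← R4 + 107967/18346·R5.
R6 reduces to 0 = 0, so the extra equation is consistent.
Reading off the reduced rows gives x_1 = 8/3, x_2 = -11/4, x_3 = 2, x_4 = -1/2, x_5 = 3/2.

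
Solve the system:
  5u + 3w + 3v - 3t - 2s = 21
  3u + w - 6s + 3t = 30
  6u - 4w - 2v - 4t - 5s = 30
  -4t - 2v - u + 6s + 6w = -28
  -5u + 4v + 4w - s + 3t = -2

u = 2, v = 1, w = 0, s = -4, t = 0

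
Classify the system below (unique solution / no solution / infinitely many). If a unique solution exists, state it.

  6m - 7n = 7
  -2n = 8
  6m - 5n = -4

Row-reduce:
R1 ← R1 / (6).
R3 ← R3 − 6·R1.
R2 ← R2 / (-2).
R1 ← R1 + 7/6·R2.
R3 ← R3 − 2·R2.
Row 3 reduces to 0 = -3, a contradiction. The system is inconsistent.

no solution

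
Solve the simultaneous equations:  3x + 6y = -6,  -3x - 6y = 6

Row-reduce:
R1 ← R1 / (3).
R2 ← R2 + 3·R1.
Rank is 1 with 2 unknowns, leaving y free.

infinitely many solutions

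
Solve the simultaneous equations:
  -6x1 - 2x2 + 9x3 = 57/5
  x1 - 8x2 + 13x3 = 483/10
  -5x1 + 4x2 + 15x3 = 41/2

Row-reduce the augmented matrix:
R1 ← R1 / (-6).
R2 ← R2 − 1·R1.
R3 ← R3 + 5·R1.
R2 ← R2 / (-25/3).
R1 ← R1 − 1/3·R2.
R3 ← R3 − 17/3·R2.
R3 ← R3 / (434/25).
R1 ← R1 + 23/25·R3.
R2 ← R2 + 87/50·R3.
Reading off the reduced rows gives x1 = 5/2, x2 = -3/2, x3 = 13/5.

x1 = 5/2, x2 = -3/2, x3 = 13/5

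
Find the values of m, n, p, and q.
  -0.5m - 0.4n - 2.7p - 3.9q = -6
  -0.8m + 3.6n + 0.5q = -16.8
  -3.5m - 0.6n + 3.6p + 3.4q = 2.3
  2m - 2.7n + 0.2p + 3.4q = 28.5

Row-reduce the augmented matrix:
R1 ← R1 / (-1/2).
R2 ← R2 + 4/5·R1.
R3 ← R3 + 7/2·R1.
R4 ← R4 − 2·R1.
R2 ← R2 / (106/25).
R1 ← R1 − 4/5·R2.
R3 ← R3 − 11/5·R2.
R4 ← R4 + 43/10·R2.
R3 ← R3 / (10737/530).
R1 ← R1 − 243/53·R3.
R2 ← R2 − 54/53·R3.
R4 ← R4 + 1648/265·R3.
R4 ← R4 / (1282423/429480).
R1 ← R1 − 887/2386·R4.
R2 ← R2 − 1057/4772·R4.
R3 ← R3 − 28835/21474·R4.
Reading off the reduced rows gives m = 1, n = -5, p = -3, q = 4.

m = 1, n = -5, p = -3, q = 4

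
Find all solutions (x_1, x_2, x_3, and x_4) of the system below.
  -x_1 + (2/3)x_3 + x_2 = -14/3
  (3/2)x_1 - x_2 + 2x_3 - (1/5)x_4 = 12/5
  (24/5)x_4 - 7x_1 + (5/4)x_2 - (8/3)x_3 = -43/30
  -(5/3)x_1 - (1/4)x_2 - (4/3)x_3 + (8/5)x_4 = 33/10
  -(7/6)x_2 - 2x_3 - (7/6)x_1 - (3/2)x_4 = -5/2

no solution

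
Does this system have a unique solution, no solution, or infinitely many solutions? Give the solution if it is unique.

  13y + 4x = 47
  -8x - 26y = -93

no solution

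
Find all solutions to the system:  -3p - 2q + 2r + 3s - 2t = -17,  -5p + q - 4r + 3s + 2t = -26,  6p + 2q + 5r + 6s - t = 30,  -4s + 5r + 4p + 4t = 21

infinitely many solutions

Row-reduce:
R1 ← R1 / (-3).
R2 ← R2 + 5·R1.
R3 ← R3 − 6·R1.
R4 ← R4 − 4·R1.
R2 ← R2 / (13/3).
R1 ← R1 − 2/3·R2.
R3 ← R3 + 2·R2.
R4 ← R4 + 8/3·R2.
R3 ← R3 / (73/13).
R1 ← R1 − 6/13·R3.
R2 ← R2 + 22/13·R3.
R4 ← R4 − 41/13·R3.
R4 ← R4 / (-544/73).
R1 ← R1 + 117/73·R4.
R2 ← R2 − 210/73·R4.
R3 ← R3 − 144/73·R4.
Rank is 4 with 5 unknowns, leaving t free.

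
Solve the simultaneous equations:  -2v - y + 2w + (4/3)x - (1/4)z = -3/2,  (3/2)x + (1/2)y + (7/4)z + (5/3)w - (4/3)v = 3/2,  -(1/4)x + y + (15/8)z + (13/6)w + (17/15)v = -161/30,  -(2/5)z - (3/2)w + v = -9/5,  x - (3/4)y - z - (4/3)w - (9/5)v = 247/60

no solution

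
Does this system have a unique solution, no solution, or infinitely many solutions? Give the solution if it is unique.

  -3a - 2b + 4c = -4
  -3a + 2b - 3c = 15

Row-reduce:
R1 ← R1 / (-3).
R2 ← R2 + 3·R1.
R2 ← R2 / (4).
R1 ← R1 − 2/3·R2.
Rank is 2 with 3 unknowns, leaving c free.

infinitely many solutions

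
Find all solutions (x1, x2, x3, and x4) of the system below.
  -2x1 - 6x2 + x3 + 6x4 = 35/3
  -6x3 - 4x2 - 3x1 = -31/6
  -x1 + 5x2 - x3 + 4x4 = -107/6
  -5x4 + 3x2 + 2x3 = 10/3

Row-reduce the augmented matrix:
R1 ← R1 / (-2).
R2 ← R2 + 3·R1.
R3 ← R3 + 1·R1.
R2 ← R2 / (5).
R1 ← R1 − 3·R2.
R3 ← R3 − 8·R2.
R4 ← R4 − 3·R2.
R3 ← R3 / (21/2).
R1 ← R1 − 4·R3.
R2 ← R2 + 3/2·R3.
R4 ← R4 − 13/2·R3.
R4 ← R4 / (-137/15).
R1 ← R1 + 52/15·R4.
R2 ← R2 − 2/5·R4.
R3 ← R3 − 22/15·R4.
Reading off the reduced rows gives x1 = -1/2, x2 = -7/3, x3 = 8/3, x4 = -1.

x1 = -1/2, x2 = -7/3, x3 = 8/3, x4 = -1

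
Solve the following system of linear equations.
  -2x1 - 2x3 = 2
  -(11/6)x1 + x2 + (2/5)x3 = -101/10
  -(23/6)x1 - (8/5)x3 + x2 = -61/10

Row-reduce:
R1 ← R1 / (-2).
R2 ← R2 + 11/6·R1.
R3 ← R3 + 23/6·R1.
R3 ← R3 − 1·R2.
Row 3 reduces to 0 = 2, a contradiction. The system is inconsistent.

no solution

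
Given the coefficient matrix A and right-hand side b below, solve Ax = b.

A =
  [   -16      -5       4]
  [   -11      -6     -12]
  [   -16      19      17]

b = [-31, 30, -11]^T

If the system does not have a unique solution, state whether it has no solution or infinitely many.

Row-reduce the augmented matrix:
R1 ← R1 / (-16).
R2 ← R2 + 11·R1.
R3 ← R3 + 16·R1.
R2 ← R2 / (-41/16).
R1 ← R1 − 5/16·R2.
R3 ← R3 − 24·R2.
R3 ← R3 / (-5131/41).
R1 ← R1 + 84/41·R3.
R2 ← R2 − 236/41·R3.
Reading off the reduced rows gives x_1 = 0, x_2 = 3, x_3 = -4.

x_1 = 0, x_2 = 3, x_3 = -4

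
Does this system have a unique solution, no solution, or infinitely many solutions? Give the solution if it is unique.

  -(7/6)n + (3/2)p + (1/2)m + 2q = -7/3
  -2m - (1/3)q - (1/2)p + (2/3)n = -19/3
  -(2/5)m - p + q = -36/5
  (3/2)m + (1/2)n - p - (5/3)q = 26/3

infinitely many solutions

Row-reduce:
R1 ← R1 / (1/2).
R2 ← R2 + 2·R1.
R3 ← R3 + 2/5·R1.
R4 ← R4 − 3/2·R1.
R2 ← R2 / (-4).
R1 ← R1 + 7/3·R2.
R3 ← R3 + 14/15·R2.
R4 ← R4 − 4·R2.
R3 ← R3 / (-13/12).
R1 ← R1 + 5/24·R3.
R2 ← R2 + 11/8·R3.
Rank is 3 with 4 unknowns, leaving q free.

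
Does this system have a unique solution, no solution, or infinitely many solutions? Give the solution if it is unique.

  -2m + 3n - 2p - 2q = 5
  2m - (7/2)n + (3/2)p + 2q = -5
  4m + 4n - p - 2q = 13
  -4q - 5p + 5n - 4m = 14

no solution

Row-reduce:
R1 ← R1 / (-2).
R2 ← R2 − 2·R1.
R3 ← R3 − 4·R1.
R4 ← R4 + 4·R1.
R2 ← R2 / (-1/2).
R1 ← R1 + 3/2·R2.
R3 ← R3 − 10·R2.
R4 ← R4 + 1·R2.
R3 ← R3 / (-15).
R1 ← R1 − 5/2·R3.
R2 ← R2 − 1·R3.
Row 4 reduces to 0 = 4, a contradiction. The system is inconsistent.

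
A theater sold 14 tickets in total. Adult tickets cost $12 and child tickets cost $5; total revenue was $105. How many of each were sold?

Let a = adult tickets, c = child tickets.
  a + c = 14
  12a + 5c = 105
Row-reduce the augmented matrix:
R2 ← R2 − 12·R1.
R2 ← R2 / (-7).
R1 ← R1 − 1·R2.
Reading off the reduced rows gives a = 5, c = 9.

adult tickets: 5, child tickets: 9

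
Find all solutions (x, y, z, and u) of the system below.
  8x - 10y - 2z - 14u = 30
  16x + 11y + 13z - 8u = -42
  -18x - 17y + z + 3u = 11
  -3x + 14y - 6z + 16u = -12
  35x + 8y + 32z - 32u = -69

no solution

Row-reduce:
R1 ← R1 / (8).
R2 ← R2 − 16·R1.
R3 ← R3 + 18·R1.
R4 ← R4 + 3·R1.
R5 ← R5 − 35·R1.
R2 ← R2 / (31).
R1 ← R1 + 5/4·R2.
R3 ← R3 + 79/2·R2.
R4 ← R4 − 41/4·R2.
R5 ← R5 − 207/4·R2.
R3 ← R3 / (563/31).
R1 ← R1 − 27/62·R3.
R2 ← R2 − 17/31·R3.
R4 ← R4 + 767/62·R3.
R5 ← R5 − 767/62·R3.
R4 ← R4 / (2345/1126).
R1 ← R1 + 981/1126·R4.
R2 ← R2 − 829/1126·R4.
R3 ← R3 + 187/1126·R4.
R5 ← R5 + 2345/1126·R4.
Row 5 reduces to 0 = 3, a contradiction. The system is inconsistent.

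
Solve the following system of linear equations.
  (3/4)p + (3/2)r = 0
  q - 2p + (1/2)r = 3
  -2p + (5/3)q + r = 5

p = 0, q = 3, r = 0

Row-reduce the augmented matrix:
R1 ← R1 / (3/4).
R2 ← R2 + 2·R1.
R3 ← R3 + 2·R1.
R3 ← R3 − 5/3·R2.
R3 ← R3 / (-5/2).
R1 ← R1 − 2·R3.
R2 ← R2 − 9/2·R3.
Reading off the reduced rows gives p = 0, q = 3, r = 0.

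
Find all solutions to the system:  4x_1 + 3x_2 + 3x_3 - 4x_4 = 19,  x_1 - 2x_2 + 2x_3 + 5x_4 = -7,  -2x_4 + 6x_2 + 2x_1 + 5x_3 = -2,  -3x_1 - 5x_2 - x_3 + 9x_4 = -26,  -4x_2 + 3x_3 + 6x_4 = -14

Row-reduce the augmented matrix:
R1 ← R1 / (4).
R2 ← R2 − 1·R1.
R3 ← R3 − 2·R1.
R4 ← R4 + 3·R1.
R2 ← R2 / (-11/4).
R1 ← R1 − 3/4·R2.
R3 ← R3 − 9/2·R2.
R4 ← R4 + 11/4·R2.
R5 ← R5 + 4·R2.
R3 ← R3 / (61/11).
R1 ← R1 − 12/11·R3.
R2 ← R2 + 5/11·R3.
R5 ← R5 − 13/11·R3.
Swap R4 and R5.
R4 ← R4 / (-294/61).
R1 ← R1 + 79/61·R4.
R2 ← R2 + 84/61·R4.
R3 ← R3 − 108/61·R4.
R5 reduces to 0 = 0, so the extra equation is consistent.
Reading off the reduced rows gives x_1 = 5, x_2 = -1, x_3 = -2, x_4 = -2.

x_1 = 5, x_2 = -1, x_3 = -2, x_4 = -2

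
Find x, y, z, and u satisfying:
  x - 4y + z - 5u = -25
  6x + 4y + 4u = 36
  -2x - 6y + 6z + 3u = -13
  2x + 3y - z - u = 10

x = 2, y = 3, z = 0, u = 3

Row-reduce the augmented matrix:
R2 ← R2 − 6·R1.
R3 ← R3 + 2·R1.
R4 ← R4 − 2·R1.
R2 ← R2 / (28).
R1 ← R1 + 4·R2.
R3 ← R3 + 14·R2.
R4 ← R4 − 11·R2.
R3 ← R3 / (5).
R1 ← R1 − 1/7·R3.
R2 ← R2 + 3/14·R3.
R4 ← R4 + 9/14·R3.
R4 ← R4 / (-43/14).
R1 ← R1 + 3/7·R4.
R2 ← R2 − 23/14·R4.
R3 ← R3 − 2·R4.
Reading off the reduced rows gives x = 2, y = 3, z = 0, u = 3.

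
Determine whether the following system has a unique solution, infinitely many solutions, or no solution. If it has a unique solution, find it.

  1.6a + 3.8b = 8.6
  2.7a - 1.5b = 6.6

a = 3, b = 1

Row-reduce the augmented matrix:
R1 ← R1 / (8/5).
R2 ← R2 − 27/10·R1.
R2 ← R2 / (-633/80).
R1 ← R1 − 19/8·R2.
Reading off the reduced rows gives a = 3, b = 1.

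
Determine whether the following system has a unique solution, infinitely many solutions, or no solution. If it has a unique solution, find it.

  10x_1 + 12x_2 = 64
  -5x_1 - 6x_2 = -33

Row-reduce:
R1 ← R1 / (10).
R2 ← R2 + 5·R1.
Row 2 reduces to 0 = -1, a contradiction. The system is inconsistent.

no solution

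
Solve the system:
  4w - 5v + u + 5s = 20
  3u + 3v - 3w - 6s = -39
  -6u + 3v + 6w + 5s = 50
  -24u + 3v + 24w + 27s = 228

infinitely many solutions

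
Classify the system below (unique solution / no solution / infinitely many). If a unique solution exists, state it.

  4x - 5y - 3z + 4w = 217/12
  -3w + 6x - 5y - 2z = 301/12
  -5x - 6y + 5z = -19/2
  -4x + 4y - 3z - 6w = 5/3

x = 4/3, y = -7/4, z = -8/3, w = -1

Row-reduce the augmented matrix:
R1 ← R1 / (4).
R2 ← R2 − 6·R1.
R3 ← R3 + 5·R1.
R4 ← R4 + 4·R1.
R2 ← R2 / (5/2).
R1 ← R1 + 5/4·R2.
R3 ← R3 + 49/4·R2.
R4 ← R4 + 1·R2.
R3 ← R3 / (27/2).
R1 ← R1 − 1/2·R3.
R2 ← R2 − 1·R3.
R4 ← R4 + 5·R3.
R4 ← R4 / (-2711/135).
R1 ← R1 + 277/135·R4.
R2 ← R2 + 19/27·R4.
R3 ← R3 + 391/135·R4.
Reading off the reduced rows gives x = 4/3, y = -7/4, z = -8/3, w = -1.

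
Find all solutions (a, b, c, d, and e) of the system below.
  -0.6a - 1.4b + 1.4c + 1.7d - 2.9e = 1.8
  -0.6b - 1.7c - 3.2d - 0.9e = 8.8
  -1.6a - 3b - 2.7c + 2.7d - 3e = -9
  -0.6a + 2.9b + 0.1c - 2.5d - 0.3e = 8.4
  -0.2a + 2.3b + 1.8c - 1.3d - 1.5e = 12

a = 6, b = 2, c = 0, d = -2, e = -4

Row-reduce the augmented matrix:
R1 ← R1 / (-3/5).
R3 ← R3 + 8/5·R1.
R4 ← R4 + 3/5·R1.
R5 ← R5 + 1/5·R1.
R2 ← R2 / (-3/5).
R1 ← R1 − 7/3·R2.
R3 ← R3 − 11/15·R2.
R4 ← R4 − 43/10·R2.
R5 ← R5 − 83/30·R2.
R3 ← R3 / (-383/45).
R1 ← R1 + 161/18·R3.
R2 ← R2 − 17/6·R3.
R4 ← R4 + 809/60·R3.
R5 ← R5 + 1171/180·R3.
R4 ← R4 / (-55253/3064).
R1 ← R1 + 14157/1532·R4.
R2 ← R2 − 5241/1532·R4.
R3 ← R3 − 517/766·R4.
R5 ← R5 + 37477/3064·R4.
R5 ← R5 / (-47467/50230).
R1 ← R1 − 61218/25115·R5.
R2 ← R2 − 245101/276265·R5.
R3 ← R3 + 19751/25115·R5.
R4 ← R4 − 147163/276265·R5.
Reading off the reduced rows gives a = 6, b = 2, c = 0, d = -2, e = -4.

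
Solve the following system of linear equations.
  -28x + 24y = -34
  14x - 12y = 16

Row-reduce:
R1 ← R1 / (-28).
R2 ← R2 − 14·R1.
Row 2 reduces to 0 = -1, a contradiction. The system is inconsistent.

no solution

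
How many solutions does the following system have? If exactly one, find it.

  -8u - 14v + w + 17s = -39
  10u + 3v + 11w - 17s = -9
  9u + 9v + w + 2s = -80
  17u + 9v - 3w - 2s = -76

u = -5, v = -2, w = -5, s = -6

Row-reduce the augmented matrix:
R1 ← R1 / (-8).
R2 ← R2 − 10·R1.
R3 ← R3 − 9·R1.
R4 ← R4 − 17·R1.
R2 ← R2 / (-29/2).
R1 ← R1 − 7/4·R2.
R3 ← R3 + 27/4·R2.
R4 ← R4 + 83/4·R2.
R3 ← R3 / (-415/116).
R1 ← R1 − 157/116·R3.
R2 ← R2 + 49/58·R3.
R4 ← R4 + 2135/116·R3.
R4 ← R4 / (-5848/83).
R1 ← R1 − 2337/415·R4.
R2 ← R2 + 1998/415·R4.
R3 ← R3 + 2221/415·R4.
Reading off the reduced rows gives u = -5, v = -2, w = -5, s = -6.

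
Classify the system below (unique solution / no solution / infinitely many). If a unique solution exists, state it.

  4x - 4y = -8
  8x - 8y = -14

no solution

Row-reduce:
R1 ← R1 / (4).
R2 ← R2 − 8·R1.
Row 2 reduces to 0 = 2, a contradiction. The system is inconsistent.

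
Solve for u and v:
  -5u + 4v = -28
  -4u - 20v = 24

u = 4, v = -2

Row-reduce the augmented matrix:
R1 ← R1 / (-5).
R2 ← R2 + 4·R1.
R2 ← R2 / (-116/5).
R1 ← R1 + 4/5·R2.
Reading off the reduced rows gives u = 4, v = -2.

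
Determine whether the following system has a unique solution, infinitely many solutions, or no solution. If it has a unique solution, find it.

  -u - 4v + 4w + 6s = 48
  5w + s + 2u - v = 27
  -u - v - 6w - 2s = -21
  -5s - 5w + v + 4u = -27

u = 2, v = -5, w = 3, s = 3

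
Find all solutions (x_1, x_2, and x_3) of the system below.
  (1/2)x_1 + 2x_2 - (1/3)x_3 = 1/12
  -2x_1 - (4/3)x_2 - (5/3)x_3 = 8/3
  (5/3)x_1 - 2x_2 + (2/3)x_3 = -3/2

Row-reduce the augmented matrix:
R1 ← R1 / (1/2).
R2 ← R2 + 2·R1.
R3 ← R3 − 5/3·R1.
R2 ← R2 / (20/3).
R1 ← R1 − 4·R2.
R3 ← R3 + 26/3·R2.
R3 ← R3 / (-191/90).
R1 ← R1 − 17/15·R3.
R2 ← R2 + 9/20·R3.
Reading off the reduced rows gives x_1 = -1/2, x_2 = 0, x_3 = -1.

x_1 = -1/2, x_2 = 0, x_3 = -1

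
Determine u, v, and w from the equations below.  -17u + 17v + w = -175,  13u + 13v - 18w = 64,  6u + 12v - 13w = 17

Row-reduce the augmented matrix:
R1 ← R1 / (-17).
R2 ← R2 − 13·R1.
R3 ← R3 − 6·R1.
R2 ← R2 / (26).
R1 ← R1 + 1·R2.
R3 ← R3 − 18·R2.
R3 ← R3 / (-158/221).
R1 ← R1 + 319/442·R3.
R2 ← R2 + 293/442·R3.
Reading off the reduced rows gives u = 4, v = -6, w = -5.

u = 4, v = -6, w = -5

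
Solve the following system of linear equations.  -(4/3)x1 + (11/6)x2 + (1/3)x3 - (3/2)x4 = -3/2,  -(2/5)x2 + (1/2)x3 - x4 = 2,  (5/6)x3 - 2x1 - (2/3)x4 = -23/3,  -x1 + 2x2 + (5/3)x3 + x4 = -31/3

Row-reduce the augmented matrix:
R1 ← R1 / (-4/3).
R3 ← R3 + 2·R1.
R4 ← R4 + 1·R1.
R2 ← R2 / (-2/5).
R1 ← R1 + 11/8·R2.
R3 ← R3 + 11/4·R2.
R4 ← R4 − 5/8·R2.
R3 ← R3 / (-149/48).
R1 ← R1 + 63/32·R3.
R2 ← R2 + 5/4·R3.
R4 ← R4 − 211/96·R3.
R4 ← R4 / (5857/894).
R1 ← R1 + 239/298·R4.
R2 ← R2 + 135/149·R4.
R3 ← R3 + 406/149·R4.
Reading off the reduced rows gives x1 = 4, x2 = 0, x3 = -2, x4 = -3.

x1 = 4, x2 = 0, x3 = -2, x4 = -3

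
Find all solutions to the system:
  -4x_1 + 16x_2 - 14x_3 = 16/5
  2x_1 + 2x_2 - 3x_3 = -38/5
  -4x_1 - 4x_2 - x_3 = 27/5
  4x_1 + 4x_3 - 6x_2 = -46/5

Row-reduce the augmented matrix:
R1 ← R1 / (-4).
R2 ← R2 − 2·R1.
R3 ← R3 + 4·R1.
R4 ← R4 − 4·R1.
R2 ← R2 / (10).
R1 ← R1 + 4·R2.
R3 ← R3 + 20·R2.
R4 ← R4 − 10·R2.
R3 ← R3 / (-7).
R1 ← R1 + 1/2·R3.
R2 ← R2 + 1·R3.
R4 reduces to 0 = 0, so the extra equation is consistent.
Reading off the reduced rows gives x_1 = -5/2, x_2 = 4/5, x_3 = 7/5.

x_1 = -5/2, x_2 = 4/5, x_3 = 7/5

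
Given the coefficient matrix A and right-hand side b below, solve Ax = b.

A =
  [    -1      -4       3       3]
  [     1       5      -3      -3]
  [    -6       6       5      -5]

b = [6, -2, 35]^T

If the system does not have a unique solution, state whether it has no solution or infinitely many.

infinitely many solutions

Row-reduce:
R1 ← R1 / (-1).
R2 ← R2 − 1·R1.
R3 ← R3 + 6·R1.
R1 ← R1 − 4·R2.
R3 ← R3 − 30·R2.
R3 ← R3 / (-13).
R1 ← R1 + 3·R3.
Rank is 3 with 4 unknowns, leaving x_4 free.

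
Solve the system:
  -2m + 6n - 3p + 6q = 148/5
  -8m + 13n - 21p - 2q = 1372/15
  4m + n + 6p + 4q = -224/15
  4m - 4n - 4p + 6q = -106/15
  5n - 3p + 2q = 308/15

m = -2, n = 8/3, p = -2, q = 3/5

Row-reduce the augmented matrix:
R1 ← R1 / (-2).
R2 ← R2 + 8·R1.
R3 ← R3 − 4·R1.
R4 ← R4 − 4·R1.
R2 ← R2 / (-11).
R1 ← R1 + 3·R2.
R3 ← R3 − 13·R2.
R4 ← R4 − 8·R2.
R5 ← R5 − 5·R2.
R3 ← R3 / (-117/11).
R1 ← R1 − 87/22·R3.
R2 ← R2 − 9/11·R3.
R4 ← R4 + 182/11·R3.
R5 ← R5 + 78/11·R3.
R4 ← R4 / (22).
R1 ← R1 + 18/13·R4.
R2 ← R2 − 16/13·R4.
R3 ← R3 − 18/13·R4.
R5 reduces to 0 = 0, so the extra equation is consistent.
Reading off the reduced rows gives m = -2, n = 8/3, p = -2, q = 3/5.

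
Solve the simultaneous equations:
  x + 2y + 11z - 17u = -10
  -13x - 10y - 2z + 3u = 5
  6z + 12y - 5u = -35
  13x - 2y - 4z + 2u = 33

Row-reduce:
R2 ← R2 + 13·R1.
R4 ← R4 − 13·R1.
R2 ← R2 / (16).
R1 ← R1 − 2·R2.
R3 ← R3 − 12·R2.
R4 ← R4 + 28·R2.
R3 ← R3 / (-399/4).
R1 ← R1 + 53/8·R3.
R2 ← R2 − 141/16·R3.
R4 ← R4 − 399/4·R3.
Row 4 reduces to 0 = 3, a contradiction. The system is inconsistent.

no solution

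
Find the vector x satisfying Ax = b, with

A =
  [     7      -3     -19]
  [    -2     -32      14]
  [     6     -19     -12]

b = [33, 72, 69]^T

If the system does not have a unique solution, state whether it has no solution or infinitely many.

infinitely many solutions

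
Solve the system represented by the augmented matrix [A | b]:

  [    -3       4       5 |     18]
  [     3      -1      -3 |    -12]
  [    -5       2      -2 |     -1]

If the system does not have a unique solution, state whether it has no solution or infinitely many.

x_1 = -1, x_2 = 0, x_3 = 3

Row-reduce the augmented matrix:
R1 ← R1 / (-3).
R2 ← R2 − 3·R1.
R3 ← R3 + 5·R1.
R2 ← R2 / (3).
R1 ← R1 + 4/3·R2.
R3 ← R3 + 14/3·R2.
R3 ← R3 / (-65/9).
R1 ← R1 + 7/9·R3.
R2 ← R2 − 2/3·R3.
Reading off the reduced rows gives x_1 = -1, x_2 = 0, x_3 = 3.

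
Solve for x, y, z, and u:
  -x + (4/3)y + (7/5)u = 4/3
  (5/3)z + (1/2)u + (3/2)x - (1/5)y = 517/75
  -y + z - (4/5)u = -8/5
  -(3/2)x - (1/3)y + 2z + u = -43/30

x = 3, y = 11/5, z = 7/5, u = 1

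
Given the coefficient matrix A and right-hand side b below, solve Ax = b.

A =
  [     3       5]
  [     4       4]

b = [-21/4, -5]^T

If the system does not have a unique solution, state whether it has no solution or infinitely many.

x_1 = -1/2, x_2 = -3/4

Row-reduce the augmented matrix:
R1 ← R1 / (3).
R2 ← R2 − 4·R1.
R2 ← R2 / (-8/3).
R1 ← R1 − 5/3·R2.
Reading off the reduced rows gives x_1 = -1/2, x_2 = -3/4.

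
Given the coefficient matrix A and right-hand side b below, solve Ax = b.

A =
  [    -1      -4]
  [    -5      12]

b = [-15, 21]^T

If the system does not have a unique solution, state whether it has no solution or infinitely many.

x_1 = 3, x_2 = 3

Row-reduce the augmented matrix:
R1 ← R1 / (-1).
R2 ← R2 + 5·R1.
R2 ← R2 / (32).
R1 ← R1 − 4·R2.
Reading off the reduced rows gives x_1 = 3, x_2 = 3.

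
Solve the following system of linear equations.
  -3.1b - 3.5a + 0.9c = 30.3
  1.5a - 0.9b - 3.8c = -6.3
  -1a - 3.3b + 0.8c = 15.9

a = -6, b = -3, c = 0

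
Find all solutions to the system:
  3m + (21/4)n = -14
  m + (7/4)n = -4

no solution

Row-reduce:
R1 ← R1 / (3).
R2 ← R2 − 1·R1.
Row 2 reduces to 0 = 2/3, a contradiction. The system is inconsistent.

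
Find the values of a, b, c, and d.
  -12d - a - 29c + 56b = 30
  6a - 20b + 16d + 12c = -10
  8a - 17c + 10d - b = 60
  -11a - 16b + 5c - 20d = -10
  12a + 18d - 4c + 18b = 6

Row-reduce the augmented matrix:
R1 ← R1 / (-1).
R2 ← R2 − 6·R1.
R3 ← R3 − 8·R1.
R4 ← R4 + 11·R1.
R5 ← R5 − 12·R1.
R2 ← R2 / (316).
R1 ← R1 + 56·R2.
R3 ← R3 − 447·R2.
R4 ← R4 + 632·R2.
R5 ← R5 − 690·R2.
R3 ← R3 / (-3135/158).
R1 ← R1 − 23/79·R3.
R2 ← R2 + 81/158·R3.
R5 ← R5 − 137/79·R3.
Swap R4 and R5.
R4 ← R4 / (-13526/3135).
R1 ← R1 − 6196/3135·R4.
R2 ← R2 + 2/1045·R4.
R3 ← R3 − 1072/3135·R4.
R5 reduces to 0 = 0, so the extra equation is consistent.
Reading off the reduced rows gives a = 1, b = -1, c = -3, d = 0.

a = 1, b = -1, c = -3, d = 0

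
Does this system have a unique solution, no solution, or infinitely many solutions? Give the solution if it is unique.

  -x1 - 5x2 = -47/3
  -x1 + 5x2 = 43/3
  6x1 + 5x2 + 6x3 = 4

x1 = 2/3, x2 = 3, x3 = -5/2

Row-reduce the augmented matrix:
R1 ← R1 / (-1).
R2 ← R2 + 1·R1.
R3 ← R3 − 6·R1.
R2 ← R2 / (10).
R1 ← R1 − 5·R2.
R3 ← R3 + 25·R2.
R3 ← R3 / (6).
Reading off the reduced rows gives x1 = 2/3, x2 = 3, x3 = -5/2.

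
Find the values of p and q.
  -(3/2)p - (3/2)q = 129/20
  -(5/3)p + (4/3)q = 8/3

p = -14/5, q = -3/2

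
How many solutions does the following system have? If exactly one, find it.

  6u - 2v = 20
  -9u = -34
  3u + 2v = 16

Row-reduce:
R1 ← R1 / (6).
R2 ← R2 + 9·R1.
R3 ← R3 − 3·R1.
R2 ← R2 / (-3).
R1 ← R1 + 1/3·R2.
R3 ← R3 − 3·R2.
Row 3 reduces to 0 = 2, a contradiction. The system is inconsistent.

no solution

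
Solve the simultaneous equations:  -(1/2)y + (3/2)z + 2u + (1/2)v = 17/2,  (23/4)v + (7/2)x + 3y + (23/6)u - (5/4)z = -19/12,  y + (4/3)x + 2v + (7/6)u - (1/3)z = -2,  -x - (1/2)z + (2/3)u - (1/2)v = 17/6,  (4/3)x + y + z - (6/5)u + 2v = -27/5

no solution

Row-reduce:
Swap R1 and R2.
R1 ← R1 / (7/2).
R3 ← R3 − 4/3·R1.
R4 ← R4 + 1·R1.
R5 ← R5 − 4/3·R1.
R2 ← R2 / (-1/2).
R1 ← R1 − 6/7·R2.
R3 ← R3 + 1/7·R2.
R4 ← R4 − 6/7·R2.
R5 ← R5 + 1/7·R2.
R3 ← R3 / (-2/7).
R1 ← R1 − 31/14·R3.
R2 ← R2 + 3·R3.
R4 ← R4 − 12/7·R3.
R5 ← R5 − 22/21·R3.
Swap R4 and R5.
R4 ← R4 / (-1729/270).
R1 ← R1 + 157/72·R4.
R2 ← R2 − 61/12·R4.
R3 ← R3 − 109/36·R4.
Row 5 reduces to 0 = -6, a contradiction. The system is inconsistent.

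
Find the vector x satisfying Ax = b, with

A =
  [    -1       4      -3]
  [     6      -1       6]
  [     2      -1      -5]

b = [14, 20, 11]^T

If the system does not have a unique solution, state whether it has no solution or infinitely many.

Row-reduce the augmented matrix:
R1 ← R1 / (-1).
R2 ← R2 − 6·R1.
R3 ← R3 − 2·R1.
R2 ← R2 / (23).
R1 ← R1 + 4·R2.
R3 ← R3 − 7·R2.
R3 ← R3 / (-169/23).
R1 ← R1 − 21/23·R3.
R2 ← R2 + 12/23·R3.
Reading off the reduced rows gives x_1 = 5, x_2 = 4, x_3 = -1.

x_1 = 5, x_2 = 4, x_3 = -1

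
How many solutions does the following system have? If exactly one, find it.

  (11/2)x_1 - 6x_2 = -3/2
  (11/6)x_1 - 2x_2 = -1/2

infinitely many solutions

Row-reduce:
R1 ← R1 / (11/2).
R2 ← R2 − 11/6·R1.
Rank is 1 with 2 unknowns, leaving x_2 free.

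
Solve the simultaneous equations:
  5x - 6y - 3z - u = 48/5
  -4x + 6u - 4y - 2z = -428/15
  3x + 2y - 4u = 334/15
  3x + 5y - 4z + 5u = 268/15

Row-reduce the augmented matrix:
R1 ← R1 / (5).
R2 ← R2 + 4·R1.
R3 ← R3 − 3·R1.
R4 ← R4 − 3·R1.
R2 ← R2 / (-44/5).
R1 ← R1 + 6/5·R2.
R3 ← R3 − 28/5·R2.
R4 ← R4 − 43/5·R2.
R3 ← R3 / (-1).
R2 ← R2 − 1/2·R3.
R4 ← R4 + 13/2·R3.
R4 ← R4 / (124/11).
R1 ← R1 + 10/11·R4.
R2 ← R2 + 7/11·R4.
R3 ← R3 − 1/11·R4.
Reading off the reduced rows gives x = 12/5, y = 7/3, z = -3, u = -13/5.

x = 12/5, y = 7/3, z = -3, u = -13/5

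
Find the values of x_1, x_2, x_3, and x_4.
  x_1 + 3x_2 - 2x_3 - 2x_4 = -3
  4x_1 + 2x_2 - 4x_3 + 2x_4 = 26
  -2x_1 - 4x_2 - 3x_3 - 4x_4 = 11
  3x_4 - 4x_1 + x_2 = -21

Row-reduce the augmented matrix:
R2 ← R2 − 4·R1.
R3 ← R3 + 2·R1.
R4 ← R4 + 4·R1.
R2 ← R2 / (-10).
R1 ← R1 − 3·R2.
R3 ← R3 − 2·R2.
R4 ← R4 − 13·R2.
R3 ← R3 / (-31/5).
R1 ← R1 + 4/5·R3.
R2 ← R2 + 2/5·R3.
R4 ← R4 + 14/5·R3.
R4 ← R4 / (332/31).
R1 ← R1 − 55/31·R4.
R2 ← R2 + 19/31·R4.
R3 ← R3 − 30/31·R4.
Reading off the reduced rows gives x_1 = 5, x_2 = -4, x_3 = -3, x_4 = 1.

x_1 = 5, x_2 = -4, x_3 = -3, x_4 = 1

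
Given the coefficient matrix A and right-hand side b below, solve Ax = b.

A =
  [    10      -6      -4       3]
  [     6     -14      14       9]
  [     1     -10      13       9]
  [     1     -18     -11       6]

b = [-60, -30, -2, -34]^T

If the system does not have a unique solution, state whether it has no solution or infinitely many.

x_1 = -5, x_2 = 1, x_3 = 1, x_4 = 0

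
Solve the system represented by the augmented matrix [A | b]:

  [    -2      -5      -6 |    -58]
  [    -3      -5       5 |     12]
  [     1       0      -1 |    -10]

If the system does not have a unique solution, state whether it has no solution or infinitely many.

Row-reduce the augmented matrix:
R1 ← R1 / (-2).
R2 ← R2 + 3·R1.
R3 ← R3 − 1·R1.
R2 ← R2 / (5/2).
R1 ← R1 − 5/2·R2.
R3 ← R3 + 5/2·R2.
R3 ← R3 / (10).
R1 ← R1 + 11·R3.
R2 ← R2 − 28/5·R3.
Reading off the reduced rows gives x_1 = -4, x_2 = 6, x_3 = 6.

x_1 = -4, x_2 = 6, x_3 = 6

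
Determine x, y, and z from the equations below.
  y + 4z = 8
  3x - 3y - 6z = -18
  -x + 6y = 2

x = -2, y = 0, z = 2

Row-reduce the augmented matrix:
Swap R1 and R2.
R1 ← R1 / (3).
R3 ← R3 + 1·R1.
R1 ← R1 + 1·R2.
R3 ← R3 − 5·R2.
R3 ← R3 / (-22).
R1 ← R1 − 2·R3.
R2 ← R2 − 4·R3.
Reading off the reduced rows gives x = -2, y = 0, z = 2.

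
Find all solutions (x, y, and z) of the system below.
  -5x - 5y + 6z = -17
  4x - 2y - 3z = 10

Row-reduce:
R1 ← R1 / (-5).
R2 ← R2 − 4·R1.
R2 ← R2 / (-6).
R1 ← R1 − 1·R2.
Rank is 2 with 3 unknowns, leaving z free.

infinitely many solutions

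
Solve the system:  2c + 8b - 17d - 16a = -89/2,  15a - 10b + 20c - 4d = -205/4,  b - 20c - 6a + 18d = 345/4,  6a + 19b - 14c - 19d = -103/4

a = -1/4, b = -1/4, c = -2, d = 5/2

Row-reduce the augmented matrix:
R1 ← R1 / (-16).
R2 ← R2 − 15·R1.
R3 ← R3 + 6·R1.
R4 ← R4 − 6·R1.
R2 ← R2 / (-5/2).
R1 ← R1 + 1/2·R2.
R3 ← R3 + 2·R2.
R4 ← R4 − 22·R2.
R3 ← R3 / (-153/4).
R1 ← R1 + 9/2·R3.
R2 ← R2 + 35/4·R3.
R4 ← R4 − 717/4·R3.
R4 ← R4 / (-3022/255).
R1 ← R1 − 26/85·R4.
R2 ← R2 + 956/765·R4.
R3 ← R3 + 1613/1530·R4.
Reading off the reduced rows gives a = -1/4, b = -1/4, c = -2, d = 5/2.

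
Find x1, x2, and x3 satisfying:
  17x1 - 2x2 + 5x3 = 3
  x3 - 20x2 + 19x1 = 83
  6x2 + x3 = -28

Row-reduce the augmented matrix:
R1 ← R1 / (17).
R2 ← R2 − 19·R1.
R2 ← R2 / (-302/17).
R1 ← R1 + 2/17·R2.
R3 ← R3 − 6·R2.
R3 ← R3 / (-83/151).
R1 ← R1 − 49/151·R3.
R2 ← R2 − 39/151·R3.
Reading off the reduced rows gives x1 = -1, x2 = -5, x3 = 2.

x1 = -1, x2 = -5, x3 = 2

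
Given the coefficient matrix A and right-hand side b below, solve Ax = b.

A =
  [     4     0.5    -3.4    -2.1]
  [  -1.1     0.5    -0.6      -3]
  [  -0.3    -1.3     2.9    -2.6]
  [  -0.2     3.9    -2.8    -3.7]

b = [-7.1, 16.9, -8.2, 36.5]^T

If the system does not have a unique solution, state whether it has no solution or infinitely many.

Row-reduce the augmented matrix:
R1 ← R1 / (4).
R2 ← R2 + 11/10·R1.
R3 ← R3 + 3/10·R1.
R4 ← R4 + 1/5·R1.
R2 ← R2 / (51/80).
R1 ← R1 − 1/8·R2.
R3 ← R3 + 101/80·R2.
R4 ← R4 − 157/40·R2.
R3 ← R3 / (-1007/2550).
R1 ← R1 + 28/51·R3.
R2 ← R2 + 614/255·R3.
R4 ← R4 − 8263/1275·R3.
R4 ← R4 / (-144306/1007).
R1 ← R1 − 13957/1007·R4.
R2 ← R2 − 54781/1007·R4.
R3 ← R3 − 25098/1007·R4.
Reading off the reduced rows gives x_1 = -6, x_2 = 5, x_3 = -3, x_4 = -2.

x_1 = -6, x_2 = 5, x_3 = -3, x_4 = -2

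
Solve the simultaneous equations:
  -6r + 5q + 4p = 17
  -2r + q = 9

infinitely many solutions

Row-reduce:
R1 ← R1 / (4).
R1 ← R1 − 5/4·R2.
Rank is 2 with 3 unknowns, leaving r free.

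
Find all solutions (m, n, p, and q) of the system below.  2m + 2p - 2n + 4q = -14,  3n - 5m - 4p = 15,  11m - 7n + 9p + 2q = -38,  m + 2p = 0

Row-reduce:
R1 ← R1 / (2).
R2 ← R2 + 5·R1.
R3 ← R3 − 11·R1.
R4 ← R4 − 1·R1.
R2 ← R2 / (-2).
R1 ← R1 + 1·R2.
R3 ← R3 − 4·R2.
R4 ← R4 − 1·R2.
Swap R3 and R4.
R3 ← R3 / (3/2).
R1 ← R1 − 1/2·R3.
R2 ← R2 + 1/2·R3.
Row 4 reduces to 0 = -1, a contradiction. The system is inconsistent.

no solution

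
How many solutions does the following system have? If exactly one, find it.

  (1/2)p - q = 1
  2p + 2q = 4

p = 2, q = 0

From equation 1: q = -1 + 1/2·p.
Substitute into equation 2 and solve: p = 2.
Then q = 0.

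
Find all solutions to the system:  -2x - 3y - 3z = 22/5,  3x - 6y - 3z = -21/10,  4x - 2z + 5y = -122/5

x = -5/2, y = -2, z = 11/5

Row-reduce the augmented matrix:
R1 ← R1 / (-2).
R2 ← R2 − 3·R1.
R3 ← R3 − 4·R1.
R2 ← R2 / (-21/2).
R1 ← R1 − 3/2·R2.
R3 ← R3 + 1·R2.
R3 ← R3 / (-51/7).
R1 ← R1 − 3/7·R3.
R2 ← R2 − 5/7·R3.
Reading off the reduced rows gives x = -5/2, y = -2, z = 11/5.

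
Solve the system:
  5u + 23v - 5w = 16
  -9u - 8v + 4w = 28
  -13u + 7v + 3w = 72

infinitely many solutions

Row-reduce:
R1 ← R1 / (5).
R2 ← R2 + 9·R1.
R3 ← R3 + 13·R1.
R2 ← R2 / (167/5).
R1 ← R1 − 23/5·R2.
R3 ← R3 − 334/5·R2.
Rank is 2 with 3 unknowns, leaving w free.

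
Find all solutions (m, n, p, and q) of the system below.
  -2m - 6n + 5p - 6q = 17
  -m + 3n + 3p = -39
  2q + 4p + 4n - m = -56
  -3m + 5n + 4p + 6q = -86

m = 6, n = -6, p = -5, q = -3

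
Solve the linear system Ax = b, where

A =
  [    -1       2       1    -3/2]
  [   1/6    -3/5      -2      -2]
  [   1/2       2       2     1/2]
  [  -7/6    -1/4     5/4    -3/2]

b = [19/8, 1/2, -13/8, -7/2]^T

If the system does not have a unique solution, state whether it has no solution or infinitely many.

Row-reduce the augmented matrix:
R1 ← R1 / (-1).
R2 ← R2 − 1/6·R1.
R3 ← R3 − 1/2·R1.
R4 ← R4 + 7/6·R1.
R2 ← R2 / (-4/15).
R1 ← R1 + 2·R2.
R3 ← R3 − 3·R2.
R4 ← R4 + 31/12·R2.
R3 ← R3 / (-145/8).
R1 ← R1 − 51/4·R3.
R2 ← R2 − 55/8·R3.
R4 ← R4 − 571/32·R3.
R4 ← R4 / (-1809/580).
R1 ← R1 − 57/145·R4.
R2 ← R2 + 73/58·R4.
R3 ← R3 − 409/290·R4.
Reading off the reduced rows gives x_1 = -3, x_2 = 5/2, x_3 = -3, x_4 = 7/4.

x_1 = -3, x_2 = 5/2, x_3 = -3, x_4 = 7/4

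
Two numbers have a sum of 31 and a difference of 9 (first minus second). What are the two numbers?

Let x = first number, y = second number.
  x + y = 31
  x - y = 9
Row-reduce the augmented matrix:
R2 ← R2 − 1·R1.
R2 ← R2 / (-2).
R1 ← R1 − 1·R2.
Reading off the reduced rows gives x = 20, y = 11.

first number: 20, second number: 11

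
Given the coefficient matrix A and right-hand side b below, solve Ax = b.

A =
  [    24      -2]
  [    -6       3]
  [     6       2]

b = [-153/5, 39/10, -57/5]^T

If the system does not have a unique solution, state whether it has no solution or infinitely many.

Row-reduce the augmented matrix:
R1 ← R1 / (24).
R2 ← R2 + 6·R1.
R3 ← R3 − 6·R1.
R2 ← R2 / (5/2).
R1 ← R1 + 1/12·R2.
R3 ← R3 − 5/2·R2.
R3 reduces to 0 = 0, so the extra equation is consistent.
Reading off the reduced rows gives x_1 = -7/5, x_2 = -3/2.

x_1 = -7/5, x_2 = -3/2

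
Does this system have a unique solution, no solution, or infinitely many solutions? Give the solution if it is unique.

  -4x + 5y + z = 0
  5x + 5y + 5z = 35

Row-reduce:
R1 ← R1 / (-4).
R2 ← R2 − 5·R1.
R2 ← R2 / (45/4).
R1 ← R1 + 5/4·R2.
Rank is 2 with 3 unknowns, leaving z free.

infinitely many solutions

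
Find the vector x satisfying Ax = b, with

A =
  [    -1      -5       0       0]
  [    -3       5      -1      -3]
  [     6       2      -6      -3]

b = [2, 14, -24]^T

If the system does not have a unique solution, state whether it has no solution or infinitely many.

infinitely many solutions

Row-reduce:
R1 ← R1 / (-1).
R2 ← R2 + 3·R1.
R3 ← R3 − 6·R1.
R2 ← R2 / (20).
R1 ← R1 − 5·R2.
R3 ← R3 + 28·R2.
R3 ← R3 / (-37/5).
R1 ← R1 − 1/4·R3.
R2 ← R2 + 1/20·R3.
Rank is 3 with 4 unknowns, leaving x_4 free.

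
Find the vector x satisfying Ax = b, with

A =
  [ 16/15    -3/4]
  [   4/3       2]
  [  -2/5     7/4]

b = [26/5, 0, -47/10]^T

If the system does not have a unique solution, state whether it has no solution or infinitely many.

Row-reduce:
R1 ← R1 / (16/15).
R2 ← R2 − 4/3·R1.
R3 ← R3 + 2/5·R1.
R2 ← R2 / (47/16).
R1 ← R1 + 45/64·R2.
R3 ← R3 − 47/32·R2.
Row 3 reduces to 0 = 1/2, a contradiction. The system is inconsistent.

no solution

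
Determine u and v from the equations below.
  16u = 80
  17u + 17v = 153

u = 5, v = 4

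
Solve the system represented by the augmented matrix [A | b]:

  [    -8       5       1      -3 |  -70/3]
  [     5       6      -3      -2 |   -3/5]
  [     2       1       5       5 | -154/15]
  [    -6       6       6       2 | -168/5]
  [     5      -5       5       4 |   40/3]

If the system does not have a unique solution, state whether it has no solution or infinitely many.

Row-reduce the augmented matrix:
R1 ← R1 / (-8).
R2 ← R2 − 5·R1.
R3 ← R3 − 2·R1.
R4 ← R4 + 6·R1.
R5 ← R5 − 5·R1.
R2 ← R2 / (73/8).
R1 ← R1 + 5/8·R2.
R3 ← R3 − 9/4·R2.
R4 ← R4 − 9/4·R2.
R5 ← R5 + 15/8·R2.
R3 ← R3 / (426/73).
R1 ← R1 + 21/73·R3.
R2 ← R2 + 19/73·R3.
R4 ← R4 − 426/73·R3.
R5 ← R5 − 375/73·R3.
Swap R4 and R5.
R4 ← R4 / (-231/71).
R1 ← R1 − 26/71·R4.
R2 ← R2 + 41/213·R4.
R3 ← R3 − 190/213·R4.
R5 reduces to 0 = 0, so the extra equation is consistent.
Reading off the reduced rows gives x_1 = 2, x_2 = -13/5, x_3 = -1/3, x_4 = -2.

x_1 = 2, x_2 = -13/5, x_3 = -1/3, x_4 = -2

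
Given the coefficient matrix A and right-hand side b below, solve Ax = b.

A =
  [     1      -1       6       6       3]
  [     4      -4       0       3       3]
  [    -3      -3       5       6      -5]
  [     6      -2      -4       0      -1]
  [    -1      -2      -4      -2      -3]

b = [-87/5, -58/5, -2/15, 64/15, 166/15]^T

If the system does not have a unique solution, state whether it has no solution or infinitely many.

x_1 = -2/5, x_2 = 1, x_3 = -5/3, x_4 = 0, x_5 = -2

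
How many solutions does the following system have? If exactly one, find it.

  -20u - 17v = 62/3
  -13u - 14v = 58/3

Row-reduce the augmented matrix:
R1 ← R1 / (-20).
R2 ← R2 + 13·R1.
R2 ← R2 / (-59/20).
R1 ← R1 − 17/20·R2.
Reading off the reduced rows gives u = 2/3, v = -2.

u = 2/3, v = -2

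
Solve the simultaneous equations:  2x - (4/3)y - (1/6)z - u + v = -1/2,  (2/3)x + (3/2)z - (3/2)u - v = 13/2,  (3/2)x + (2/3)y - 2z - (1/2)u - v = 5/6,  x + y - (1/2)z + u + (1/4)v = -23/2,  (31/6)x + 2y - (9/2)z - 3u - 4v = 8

no solution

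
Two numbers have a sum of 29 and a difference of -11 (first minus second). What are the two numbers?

first number: 9, second number: 20

Let x = first number, y = second number.
  x + y = 29
  -y + x = -11
Row-reduce the augmented matrix:
R2 ← R2 − 1·R1.
R2 ← R2 / (-2).
R1 ← R1 − 1·R2.
Reading off the reduced rows gives x = 9, y = 20.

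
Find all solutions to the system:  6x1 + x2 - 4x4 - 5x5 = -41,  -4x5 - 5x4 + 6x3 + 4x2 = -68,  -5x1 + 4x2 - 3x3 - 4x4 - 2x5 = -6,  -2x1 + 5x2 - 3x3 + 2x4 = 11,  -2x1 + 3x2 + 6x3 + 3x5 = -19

x1 = -1, x2 = -2, x3 = -5, x4 = 2, x5 = 5

Row-reduce the augmented matrix:
R1 ← R1 / (6).
R3 ← R3 + 5·R1.
R4 ← R4 + 2·R1.
R5 ← R5 + 2·R1.
R2 ← R2 / (4).
R1 ← R1 − 1/6·R2.
R3 ← R3 − 29/6·R2.
R4 ← R4 − 16/3·R2.
R5 ← R5 − 10/3·R2.
R3 ← R3 / (-41/4).
R1 ← R1 + 1/4·R3.
R2 ← R2 − 3/2·R3.
R4 ← R4 + 11·R3.
R5 ← R5 − 1·R3.
R4 ← R4 / (715/82).
R1 ← R1 + 35/82·R4.
R2 ← R2 + 59/41·R4.
R3 ← R3 − 31/246·R4.
R5 ← R5 − 111/41·R4.
R5 ← R5 / (192/65).
R1 ← R1 + 5/13·R5.
R2 ← R2 + 23/65·R5.
R3 ← R3 − 11/195·R5.
R4 ← R4 − 38/65·R5.
Reading off the reduced rows gives x1 = -1, x2 = -2, x3 = -5, x4 = 2, x5 = 5.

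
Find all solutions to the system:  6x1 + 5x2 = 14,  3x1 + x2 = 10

Row-reduce the augmented matrix:
R1 ← R1 / (6).
R2 ← R2 − 3·R1.
R2 ← R2 / (-3/2).
R1 ← R1 − 5/6·R2.
Reading off the reduced rows gives x1 = 4, x2 = -2.

x1 = 4, x2 = -2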